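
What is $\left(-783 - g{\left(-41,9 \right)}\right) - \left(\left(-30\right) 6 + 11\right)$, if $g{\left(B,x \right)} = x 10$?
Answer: $-704$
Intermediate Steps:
$g{\left(B,x \right)} = 10 x$
$\left(-783 - g{\left(-41,9 \right)}\right) - \left(\left(-30\right) 6 + 11\right) = \left(-783 - 10 \cdot 9\right) - \left(\left(-30\right) 6 + 11\right) = \left(-783 - 90\right) - \left(-180 + 11\right) = \left(-783 - 90\right) - -169 = -873 + 169 = -704$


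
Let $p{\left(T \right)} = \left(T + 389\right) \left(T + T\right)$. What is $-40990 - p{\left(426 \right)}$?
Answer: $-735370$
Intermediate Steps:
$p{\left(T \right)} = 2 T \left(389 + T\right)$ ($p{\left(T \right)} = \left(389 + T\right) 2 T = 2 T \left(389 + T\right)$)
$-40990 - p{\left(426 \right)} = -40990 - 2 \cdot 426 \left(389 + 426\right) = -40990 - 2 \cdot 426 \cdot 815 = -40990 - 694380 = -735370$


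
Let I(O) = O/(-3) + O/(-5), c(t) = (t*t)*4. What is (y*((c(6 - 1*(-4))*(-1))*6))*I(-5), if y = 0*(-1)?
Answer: 0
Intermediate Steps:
y = 0
c(t) = 4*t² (c(t) = t²*4 = 4*t²)
I(O) = -8*O/15 (I(O) = O*(-⅓) + O*(-⅕) = -O/3 - O/5 = -8*O/15)
(y*((c(6 - 1*(-4))*(-1))*6))*I(-5) = (0*(((4*(6 - 1*(-4))²)*(-1))*6))*(-8/15*(-5)) = (0*(((4*(6 + 4)²)*(-1))*6))*(8/3) = (0*(((4*10²)*(-1))*6))*(8/3) = (0*(((4*100)*(-1))*6))*(8/3) = (0*((400*(-1))*6))*(8/3) = (0*(-400*6))*(8/3) = (0*(-2400))*(8/3) = 0*(8/3) = 0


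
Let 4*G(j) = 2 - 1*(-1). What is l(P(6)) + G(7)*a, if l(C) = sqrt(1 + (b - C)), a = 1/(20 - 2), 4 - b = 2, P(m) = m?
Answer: 1/24 + I*sqrt(3) ≈ 0.041667 + 1.732*I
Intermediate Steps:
G(j) = 3/4 (G(j) = (2 - 1*(-1))/4 = (2 + 1)/4 = (1/4)*3 = 3/4)
b = 2 (b = 4 - 1*2 = 4 - 2 = 2)
a = 1/18 ≈ 0.055556
l(C) = sqrt(3 - C) (l(C) = sqrt(1 + (2 - C)) = sqrt(3 - C))
l(P(6)) + G(7)*a = sqrt(3 - 1*6) + (3/4)*(1/18) = sqrt(3 - 6) + 1/24 = sqrt(-3) + 1/24 = I*sqrt(3) + 1/24 = 1/24 + I*sqrt(3)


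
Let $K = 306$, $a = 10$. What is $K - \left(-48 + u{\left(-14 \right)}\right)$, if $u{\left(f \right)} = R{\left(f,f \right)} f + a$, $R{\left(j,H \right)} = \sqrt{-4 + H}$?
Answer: $344 + 42 i \sqrt{2} \approx 344.0 + 59.397 i$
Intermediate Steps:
$u{\left(f \right)} = 10 + f \sqrt{-4 + f}$ ($u{\left(f \right)} = \sqrt{-4 + f} f + 10 = f \sqrt{-4 + f} + 10 = 10 + f \sqrt{-4 + f}$)
$K - \left(-48 + u{\left(-14 \right)}\right) = 306 + \left(2 \cdot 24 - \left(10 - 14 \sqrt{-4 - 14}\right)\right) = 306 + \left(48 - \left(10 - 14 \sqrt{-18}\right)\right) = 306 + \left(48 - \left(10 - 14 \cdot 3 i \sqrt{2}\right)\right) = 306 + \left(48 - \left(10 - 42 i \sqrt{2}\right)\right) = 306 + \left(38 + 42 i \sqrt{2}\right) = 344 + 42 i \sqrt{2}$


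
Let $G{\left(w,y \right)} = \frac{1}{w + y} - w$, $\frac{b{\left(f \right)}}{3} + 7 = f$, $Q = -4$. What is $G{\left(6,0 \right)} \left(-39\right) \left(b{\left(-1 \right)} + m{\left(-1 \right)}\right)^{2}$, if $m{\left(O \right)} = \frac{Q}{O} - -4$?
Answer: $58240$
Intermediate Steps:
$b{\left(f \right)} = -21 + 3 f$
$m{\left(O \right)} = 4 - \frac{4}{O}$ ($m{\left(O \right)} = - \frac{4}{O} - -4 = - \frac{4}{O} + 4 = 4 - \frac{4}{O}$)
$G{\left(6,0 \right)} \left(-39\right) \left(b{\left(-1 \right)} + m{\left(-1 \right)}\right)^{2} = \frac{1 - 6^{2} - 6 \cdot 0}{6 + 0} \left(-39\right) \left(\left(-21 + 3 \left(-1\right)\right) + \left(4 - \frac{4}{-1}\right)\right)^{2} = \frac{1 - 36 + 0}{6} \left(-39\right) \left(\left(-21 - 3\right) + \left(4 - -4\right)\right)^{2} = \frac{1 - 36 + 0}{6} \left(-39\right) \left(-24 + \left(4 + 4\right)\right)^{2} = \frac{1}{6} \left(-35\right) \left(-39\right) \left(-24 + 8\right)^{2} = \left(- \frac{35}{6}\right) \left(-39\right) \left(-16\right)^{2} = \frac{455}{2} \cdot 256 = 58240$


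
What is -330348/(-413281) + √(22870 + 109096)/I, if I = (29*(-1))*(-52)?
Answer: 330348/413281 + √131966/1508 ≈ 1.0402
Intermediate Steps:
I = 1508 (I = -29*(-52) = 1508)
-330348/(-413281) + √(22870 + 109096)/I = -330348/(-413281) + √(22870 + 109096)/1508 = -330348*(-1/413281) + √131966*(1/1508) = 330348/413281 + √131966/1508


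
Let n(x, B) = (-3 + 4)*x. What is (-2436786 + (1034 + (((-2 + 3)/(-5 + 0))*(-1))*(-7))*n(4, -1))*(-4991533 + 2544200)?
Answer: 29767591637574/5 ≈ 5.9535e+12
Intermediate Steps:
n(x, B) = x (n(x, B) = 1*x = x)
(-2436786 + (1034 + (((-2 + 3)/(-5 + 0))*(-1))*(-7))*n(4, -1))*(-4991533 + 2544200) = (-2436786 + (1034 + (((-2 + 3)/(-5 + 0))*(-1))*(-7))*4)*(-4991533 + 2544200) = (-2436786 + (1034 + ((1/(-5))*(-1))*(-7))*4)*(-2447333) = (-2436786 + (1034 + ((1*(-1/5))*(-1))*(-7))*4)*(-2447333) = (-2436786 + (1034 - 1/5*(-1)*(-7))*4)*(-2447333) = (-2436786 + (1034 + (1/5)*(-7))*4)*(-2447333) = (-2436786 + (1034 - 7/5)*4)*(-2447333) = (-2436786 + (5163/5)*4)*(-2447333) = (-2436786 + 20652/5)*(-2447333) = -12163278/5*(-2447333) = 29767591637574/5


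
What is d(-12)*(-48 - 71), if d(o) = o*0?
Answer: 0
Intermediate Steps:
d(o) = 0
d(-12)*(-48 - 71) = 0*(-48 - 71) = 0*(-119) = 0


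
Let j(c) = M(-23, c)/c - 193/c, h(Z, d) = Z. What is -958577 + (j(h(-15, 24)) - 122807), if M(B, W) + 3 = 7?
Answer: -5406857/5 ≈ -1.0814e+6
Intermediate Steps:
M(B, W) = 4 (M(B, W) = -3 + 7 = 4)
j(c) = -189/c (j(c) = 4/c - 193/c = -189/c)
-958577 + (j(h(-15, 24)) - 122807) = -958577 + (-189/(-15) - 122807) = -958577 + (-189*(-1/15) - 122807) = -958577 + (63/5 - 122807) = -958577 - 613972/5 = -5406857/5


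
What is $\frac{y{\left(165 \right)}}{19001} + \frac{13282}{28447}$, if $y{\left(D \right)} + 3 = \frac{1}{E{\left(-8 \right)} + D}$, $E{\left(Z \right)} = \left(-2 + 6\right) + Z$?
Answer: $\frac{40618064948}{87023952967} \approx 0.46675$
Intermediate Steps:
$E{\left(Z \right)} = 4 + Z$
$y{\left(D \right)} = -3 + \frac{1}{-4 + D}$ ($y{\left(D \right)} = -3 + \frac{1}{\left(4 - 8\right) + D} = -3 + \frac{1}{-4 + D}$)
$\frac{y{\left(165 \right)}}{19001} + \frac{13282}{28447} = \frac{\frac{1}{-4 + 165} \left(13 - 495\right)}{19001} + \frac{13282}{28447} = \frac{13 - 495}{161} \cdot \frac{1}{19001} + 13282 \cdot \frac{1}{28447} = \frac{1}{161} \left(-482\right) \frac{1}{19001} + \frac{13282}{28447} = \left(- \frac{482}{161}\right) \frac{1}{19001} + \frac{13282}{28447} = - \frac{482}{3059161} + \frac{13282}{28447} = \frac{40618064948}{87023952967}$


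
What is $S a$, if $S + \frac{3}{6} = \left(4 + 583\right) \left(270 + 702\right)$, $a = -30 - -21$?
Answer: $- \frac{10270143}{2} \approx -5.1351 \cdot 10^{6}$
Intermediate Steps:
$a = -9$ ($a = -30 + 21 = -9$)
$S = \frac{1141127}{2}$ ($S = - \frac{1}{2} + \left(4 + 583\right) \left(270 + 702\right) = - \frac{1}{2} + 587 \cdot 972 = - \frac{1}{2} + 570564 = \frac{1141127}{2} \approx 5.7056 \cdot 10^{5}$)
$S a = \frac{1141127}{2} \left(-9\right) = - \frac{10270143}{2}$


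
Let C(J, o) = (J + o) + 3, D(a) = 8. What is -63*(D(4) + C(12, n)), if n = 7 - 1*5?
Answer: -1575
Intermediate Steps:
n = 2 (n = 7 - 5 = 2)
C(J, o) = 3 + J + o
-63*(D(4) + C(12, n)) = -63*(8 + (3 + 12 + 2)) = -63*(8 + 17) = -63*25 = -1575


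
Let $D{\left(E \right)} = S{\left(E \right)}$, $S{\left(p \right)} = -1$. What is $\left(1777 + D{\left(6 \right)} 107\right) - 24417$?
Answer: $-22747$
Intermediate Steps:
$D{\left(E \right)} = -1$
$\left(1777 + D{\left(6 \right)} 107\right) - 24417 = \left(1777 - 107\right) - 24417 = 1670 - 24417 = -22747$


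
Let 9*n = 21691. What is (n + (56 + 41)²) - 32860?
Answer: -189368/9 ≈ -21041.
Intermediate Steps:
n = 21691/9 (n = (⅑)*21691 = 21691/9 ≈ 2410.1)
(n + (56 + 41)²) - 32860 = (21691/9 + (56 + 41)²) - 32860 = (21691/9 + 97²) - 32860 = (21691/9 + 9409) - 32860 = 106372/9 - 32860 = -189368/9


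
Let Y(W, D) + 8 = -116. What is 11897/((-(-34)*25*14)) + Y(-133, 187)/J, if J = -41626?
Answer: 248350061/247674700 ≈ 1.0027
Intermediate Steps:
Y(W, D) = -124 (Y(W, D) = -8 - 116 = -124)
11897/((-(-34)*25*14)) + Y(-133, 187)/J = 11897/((-(-34)*25*14)) - 124/(-41626) = 11897/((-34*(-25)*14)) - 124*(-1/41626) = 11897/((850*14)) + 62/20813 = 11897/11900 + 62/20813 = 248350061/247674700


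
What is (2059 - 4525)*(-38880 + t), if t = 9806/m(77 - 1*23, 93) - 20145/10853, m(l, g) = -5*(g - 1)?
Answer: 119736275893497/1248095 ≈ 9.5935e+7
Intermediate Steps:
m(l, g) = 5 - 5*g (m(l, g) = -5*(-1 + g) = 5 - 5*g)
t = -57845609/2496190 (t = 9806/(5 - 5*93) - 20145/10853 = 9806/(5 - 465) - 20145*1/10853 = 9806/(-460) - 20145/10853 = 9806*(-1/460) - 20145/10853 = -4903/230 - 20145/10853 = -57845609/2496190 ≈ -23.174)
(2059 - 4525)*(-38880 + t) = (2059 - 4525)*(-38880 - 57845609/2496190) = -2466*(-97109712809/2496190) = 119736275893497/1248095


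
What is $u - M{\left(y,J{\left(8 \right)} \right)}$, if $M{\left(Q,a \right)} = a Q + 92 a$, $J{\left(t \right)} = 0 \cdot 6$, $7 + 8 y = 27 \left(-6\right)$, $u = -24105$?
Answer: $-24105$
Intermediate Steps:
$y = - \frac{169}{8}$ ($y = - \frac{7}{8} + \frac{27 \left(-6\right)}{8} = - \frac{7}{8} + \frac{1}{8} \left(-162\right) = - \frac{7}{8} - \frac{81}{4} = - \frac{169}{8} \approx -21.125$)
$J{\left(t \right)} = 0$
$M{\left(Q,a \right)} = 92 a + Q a$ ($M{\left(Q,a \right)} = Q a + 92 a = 92 a + Q a$)
$u - M{\left(y,J{\left(8 \right)} \right)} = -24105 - 0 \left(92 - \frac{169}{8}\right) = -24105 - 0 \cdot \frac{567}{8} = -24105 - 0 = -24105 + 0 = -24105$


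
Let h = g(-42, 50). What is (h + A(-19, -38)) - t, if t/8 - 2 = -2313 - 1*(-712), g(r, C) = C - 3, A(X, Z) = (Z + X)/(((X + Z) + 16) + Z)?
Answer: 1014338/79 ≈ 12840.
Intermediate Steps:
A(X, Z) = (X + Z)/(16 + X + 2*Z) (A(X, Z) = (X + Z)/((16 + X + Z) + Z) = (X + Z)/(16 + X + 2*Z))
g(r, C) = -3 + C
h = 47 (h = -3 + 50 = 47)
t = -12792 (t = 16 + 8*(-2313 - 1*(-712)) = 16 + 8*(-2313 + 712) = 16 + 8*(-1601) = 16 - 12808 = -12792)
(h + A(-19, -38)) - t = (47 + (-19 - 38)/(16 - 19 + 2*(-38))) - 1*(-12792) = (47 - 57/(16 - 19 - 76)) + 12792 = (47 - 57/(-79)) + 12792 = (47 - 1/79*(-57)) + 12792 = (47 + 57/79) + 12792 = 3770/79 + 12792 = 1014338/79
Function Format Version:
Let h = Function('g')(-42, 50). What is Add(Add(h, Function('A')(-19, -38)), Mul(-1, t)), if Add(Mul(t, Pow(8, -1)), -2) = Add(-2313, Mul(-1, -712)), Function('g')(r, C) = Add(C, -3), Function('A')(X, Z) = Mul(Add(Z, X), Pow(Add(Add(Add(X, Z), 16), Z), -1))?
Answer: Rational(1014338, 79) ≈ 12840.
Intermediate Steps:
Function('A')(X, Z) = Mul(Pow(Add(16, X, Mul(2, Z)), -1), Add(X, Z)) (Function('A')(X, Z) = Mul(Add(X, Z), Pow(Add(Add(16, X, Z), Z), -1)) = Mul(Add(X, Z), Pow(Add(16, X, Mul(2, Z)), -1)) = Mul(Pow(Add(16, X, Mul(2, Z)), -1), Add(X, Z)))
Function('g')(r, C) = Add(-3, C)
h = 47 (h = Add(-3, 50) = 47)
t = -12792 (t = Add(16, Mul(8, Add(-2313, Mul(-1, -712)))) = Add(16, Mul(8, Add(-2313, 712))) = Add(16, Mul(8, -1601)) = Add(16, -12808) = -12792)
Add(Add(h, Function('A')(-19, -38)), Mul(-1, t)) = Add(Add(47, Mul(Pow(Add(16, -19, Mul(2, -38)), -1), Add(-19, -38))), Mul(-1, -12792)) = Add(Add(47, Mul(Pow(Add(16, -19, -76), -1), -57)), 12792) = Add(Add(47, Mul(Pow(-79, -1), -57)), 12792) = Add(Add(47, Mul(Rational(-1, 79), -57)), 12792) = Add(Add(47, Rational(57, 79)), 12792) = Add(Rational(3770, 79), 12792) = Rational(1014338, 79)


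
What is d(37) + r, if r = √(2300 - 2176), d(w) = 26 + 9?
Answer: 35 + 2*√31 ≈ 46.135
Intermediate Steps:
d(w) = 35
r = 2*√31 (r = √124 = 2*√31 ≈ 11.136)
d(37) + r = 35 + 2*√31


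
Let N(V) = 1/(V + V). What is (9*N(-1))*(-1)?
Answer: 9/2 ≈ 4.5000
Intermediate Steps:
N(V) = 1/(2*V)
(9*N(-1))*(-1) = (9*((1/2)/(-1)))*(-1) = (9*((1/2)*(-1)))*(-1) = (9*(-1/2))*(-1) = -9/2*(-1) = 9/2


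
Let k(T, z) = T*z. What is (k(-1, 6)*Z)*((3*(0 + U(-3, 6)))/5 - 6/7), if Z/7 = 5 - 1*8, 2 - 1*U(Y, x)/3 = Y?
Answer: 1026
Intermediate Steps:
U(Y, x) = 6 - 3*Y
Z = -21 (Z = 7*(5 - 1*8) = 7*(5 - 8) = 7*(-3) = -21)
(k(-1, 6)*Z)*((3*(0 + U(-3, 6)))/5 - 6/7) = (-1*6*(-21))*((3*(0 + (6 - 3*(-3))))/5 - 6/7) = (-6*(-21))*((3*(0 + (6 + 9)))*(1/5) - 6*1/7) = 126*((3*(0 + 15))*(1/5) - 6/7) = 126*((3*15)*(1/5) - 6/7) = 126*(45*(1/5) - 6/7) = 126*(9 - 6/7) = 126*(57/7) = 1026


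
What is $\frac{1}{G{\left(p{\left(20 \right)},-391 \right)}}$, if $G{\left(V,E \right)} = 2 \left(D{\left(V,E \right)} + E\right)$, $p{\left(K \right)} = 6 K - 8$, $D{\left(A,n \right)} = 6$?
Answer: $- \frac{1}{770} \approx -0.0012987$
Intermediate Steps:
$p{\left(K \right)} = -8 + 6 K$
$G{\left(V,E \right)} = 12 + 2 E$ ($G{\left(V,E \right)} = 2 \left(6 + E\right) = 12 + 2 E$)
$\frac{1}{G{\left(p{\left(20 \right)},-391 \right)}} = \frac{1}{12 + 2 \left(-391\right)} = \frac{1}{12 - 782} = \frac{1}{-770} = - \frac{1}{770}$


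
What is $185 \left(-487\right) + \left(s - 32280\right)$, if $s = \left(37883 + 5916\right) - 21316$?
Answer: $-99892$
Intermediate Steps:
$s = 22483$ ($s = 43799 - 21316 = 22483$)
$185 \left(-487\right) + \left(s - 32280\right) = 185 \left(-487\right) + \left(22483 - 32280\right) = -90095 + \left(22483 - 32280\right) = -90095 - 9797 = -99892$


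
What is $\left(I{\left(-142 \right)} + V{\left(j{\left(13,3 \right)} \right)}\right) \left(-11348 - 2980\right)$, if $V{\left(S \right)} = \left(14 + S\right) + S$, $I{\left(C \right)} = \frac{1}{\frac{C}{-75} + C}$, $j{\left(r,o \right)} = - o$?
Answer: $- \frac{300848598}{2627} \approx -1.1452 \cdot 10^{5}$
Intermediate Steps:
$I{\left(C \right)} = \frac{75}{74 C}$ ($I{\left(C \right)} = \frac{1}{C \left(- \frac{1}{75}\right) + C} = \frac{1}{- \frac{C}{75} + C} = \frac{1}{\frac{74}{75} C} = \frac{75}{74 C}$)
$V{\left(S \right)} = 14 + 2 S$
$\left(I{\left(-142 \right)} + V{\left(j{\left(13,3 \right)} \right)}\right) \left(-11348 - 2980\right) = \left(\frac{75}{74 \left(-142\right)} + \left(14 + 2 \left(\left(-1\right) 3\right)\right)\right) \left(-11348 - 2980\right) = \left(\frac{75}{74} \left(- \frac{1}{142}\right) + \left(14 + 2 \left(-3\right)\right)\right) \left(-11348 - 2980\right) = \left(- \frac{75}{10508} + \left(14 - 6\right)\right) \left(-14328\right) = \left(- \frac{75}{10508} + 8\right) \left(-14328\right) = \frac{83989}{10508} \left(-14328\right) = - \frac{300848598}{2627}$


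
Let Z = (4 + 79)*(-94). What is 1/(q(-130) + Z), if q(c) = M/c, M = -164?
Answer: -65/507048 ≈ -0.00012819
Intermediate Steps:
Z = -7802 (Z = 83*(-94) = -7802)
q(c) = -164/c
1/(q(-130) + Z) = 1/(-164/(-130) - 7802) = 1/(-164*(-1/130) - 7802) = 1/(82/65 - 7802) = 1/(-507048/65) = -65/507048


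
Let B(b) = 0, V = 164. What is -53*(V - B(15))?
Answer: -8692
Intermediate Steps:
-53*(V - B(15)) = -53*(164 - 1*0) = -53*(164 + 0) = -53*164 = -8692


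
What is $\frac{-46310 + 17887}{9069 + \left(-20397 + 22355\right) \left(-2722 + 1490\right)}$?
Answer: $\frac{28423}{2403187} \approx 0.011827$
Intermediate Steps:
$\frac{-46310 + 17887}{9069 + \left(-20397 + 22355\right) \left(-2722 + 1490\right)} = - \frac{28423}{9069 + 1958 \left(-1232\right)} = - \frac{28423}{9069 - 2412256} = - \frac{28423}{-2403187} = \left(-28423\right) \left(- \frac{1}{2403187}\right) = \frac{28423}{2403187}$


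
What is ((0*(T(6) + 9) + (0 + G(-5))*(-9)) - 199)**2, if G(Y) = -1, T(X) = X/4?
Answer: 36100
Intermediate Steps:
T(X) = X/4 (T(X) = X*(1/4) = X/4)
((0*(T(6) + 9) + (0 + G(-5))*(-9)) - 199)**2 = ((0*((1/4)*6 + 9) + (0 - 1)*(-9)) - 199)**2 = ((0*(3/2 + 9) - 1*(-9)) - 199)**2 = ((0*(21/2) + 9) - 199)**2 = ((0 + 9) - 199)**2 = (9 - 199)**2 = (-190)**2 = 36100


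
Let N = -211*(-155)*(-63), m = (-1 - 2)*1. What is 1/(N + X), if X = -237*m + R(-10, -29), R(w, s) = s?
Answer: -1/2059733 ≈ -4.8550e-7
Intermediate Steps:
m = -3 (m = -3*1 = -3)
X = 682 (X = -237*(-3) - 29 = 711 - 29 = 682)
N = -2060415 (N = 32705*(-63) = -2060415)
1/(N + X) = 1/(-2060415 + 682) = 1/(-2059733) = -1/2059733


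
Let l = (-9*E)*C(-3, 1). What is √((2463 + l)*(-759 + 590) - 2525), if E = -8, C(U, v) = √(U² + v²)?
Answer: 2*√(-104693 - 3042*√10) ≈ 676.2*I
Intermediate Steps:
l = 72*√10 (l = (-9*(-8))*√((-3)² + 1²) = 72*√(9 + 1) = 72*√10 ≈ 227.68)
√((2463 + l)*(-759 + 590) - 2525) = √((2463 + 72*√10)*(-759 + 590) - 2525) = √((2463 + 72*√10)*(-169) - 2525) = √((-416247 - 12168*√10) - 2525) = √(-418772 - 12168*√10)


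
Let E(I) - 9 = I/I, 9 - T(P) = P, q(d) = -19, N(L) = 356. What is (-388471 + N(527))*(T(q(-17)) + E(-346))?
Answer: -14748370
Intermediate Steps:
T(P) = 9 - P
E(I) = 10 (E(I) = 9 + I/I = 9 + 1 = 10)
(-388471 + N(527))*(T(q(-17)) + E(-346)) = (-388471 + 356)*((9 - 1*(-19)) + 10) = -388115*((9 + 19) + 10) = -388115*(28 + 10) = -388115*38 = -14748370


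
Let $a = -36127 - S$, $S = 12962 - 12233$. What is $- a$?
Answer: $36856$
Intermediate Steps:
$S = 729$ ($S = 12962 - 12233 = 729$)
$a = -36856$ ($a = -36127 - 729 = -36856$)
$- a = \left(-1\right) \left(-36856\right) = 36856$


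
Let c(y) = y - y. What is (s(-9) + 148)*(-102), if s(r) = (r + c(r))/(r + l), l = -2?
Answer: -166974/11 ≈ -15179.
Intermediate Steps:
c(y) = 0
s(r) = r/(-2 + r) (s(r) = (r + 0)/(r - 2) = r/(-2 + r))
(s(-9) + 148)*(-102) = (-9/(-2 - 9) + 148)*(-102) = (-9/(-11) + 148)*(-102) = (-9*(-1/11) + 148)*(-102) = (9/11 + 148)*(-102) = (1637/11)*(-102) = -166974/11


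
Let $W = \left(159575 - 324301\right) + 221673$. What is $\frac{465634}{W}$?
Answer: $\frac{465634}{56947} \approx 8.1766$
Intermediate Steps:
$W = 56947$ ($W = -164726 + 221673 = 56947$)
$\frac{465634}{W} = \frac{465634}{56947}$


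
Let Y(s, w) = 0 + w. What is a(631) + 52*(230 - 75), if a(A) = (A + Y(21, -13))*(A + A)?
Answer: 787976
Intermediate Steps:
Y(s, w) = w
a(A) = 2*A*(-13 + A) (a(A) = (A - 13)*(A + A) = (-13 + A)*(2*A) = 2*A*(-13 + A))
a(631) + 52*(230 - 75) = 2*631*(-13 + 631) + 52*(230 - 75) = 2*631*618 + 52*155 = 779916 + 8060 = 787976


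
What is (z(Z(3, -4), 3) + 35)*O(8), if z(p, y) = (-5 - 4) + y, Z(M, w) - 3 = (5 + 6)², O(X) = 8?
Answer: 232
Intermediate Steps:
Z(M, w) = 124 (Z(M, w) = 3 + (5 + 6)² = 3 + 11² = 3 + 121 = 124)
z(p, y) = -9 + y
(z(Z(3, -4), 3) + 35)*O(8) = ((-9 + 3) + 35)*8 = (-6 + 35)*8 = 29*8 = 232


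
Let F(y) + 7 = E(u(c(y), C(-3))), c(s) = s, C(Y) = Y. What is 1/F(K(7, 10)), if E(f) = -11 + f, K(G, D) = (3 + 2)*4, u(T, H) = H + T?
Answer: -1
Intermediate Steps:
K(G, D) = 20 (K(G, D) = 5*4 = 20)
F(y) = -21 + y (F(y) = -7 + (-11 + (-3 + y)) = -7 + (-14 + y) = -21 + y)
1/F(K(7, 10)) = 1/(-21 + 20) = 1/(-1) = -1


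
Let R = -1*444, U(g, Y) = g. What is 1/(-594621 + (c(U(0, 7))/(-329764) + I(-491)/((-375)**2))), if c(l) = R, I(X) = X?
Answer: -11593265625/6893599224072281 ≈ -1.6817e-6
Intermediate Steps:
R = -444
c(l) = -444
1/(-594621 + (c(U(0, 7))/(-329764) + I(-491)/((-375)**2))) = 1/(-594621 + (-444/(-329764) - 491/((-375)**2))) = 1/(-594621 + (-444*(-1/329764) - 491/140625)) = 1/(-594621 + (111/82441 - 491*1/140625)) = 1/(-594621 + (111/82441 - 491/140625)) = 1/(-594621 - 24869156/11593265625) = 1/(-6893599224072281/11593265625) = -11593265625/6893599224072281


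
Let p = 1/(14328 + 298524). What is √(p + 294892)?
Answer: √8579952334605/5394 ≈ 543.04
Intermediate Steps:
p = 1/312852 ≈ 3.1964e-6
√(p + 294892) = √(1/312852 + 294892) = √(92257551985/312852) = √8579952334605/5394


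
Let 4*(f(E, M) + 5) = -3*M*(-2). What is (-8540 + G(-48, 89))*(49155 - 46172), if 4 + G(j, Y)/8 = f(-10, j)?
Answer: -27407804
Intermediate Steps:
f(E, M) = -5 + 3*M/2 (f(E, M) = -5 + (-3*M*(-2))/4 = -5 + (6*M)/4 = -5 + 3*M/2)
G(j, Y) = -72 + 12*j (G(j, Y) = -32 + 8*(-5 + 3*j/2) = -32 + (-40 + 12*j) = -72 + 12*j)
(-8540 + G(-48, 89))*(49155 - 46172) = (-8540 + (-72 + 12*(-48)))*(49155 - 46172) = (-8540 + (-72 - 576))*2983 = (-8540 - 648)*2983 = -9188*2983 = -27407804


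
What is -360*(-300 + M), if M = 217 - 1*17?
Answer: 36000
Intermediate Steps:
M = 200 (M = 217 - 17 = 200)
-360*(-300 + M) = -360*(-300 + 200) = -360*(-100) = 36000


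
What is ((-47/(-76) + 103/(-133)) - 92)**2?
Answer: 2403646729/283024 ≈ 8492.7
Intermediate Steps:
((-47/(-76) + 103/(-133)) - 92)**2 = ((-47*(-1/76) + 103*(-1/133)) - 92)**2 = ((47/76 - 103/133) - 92)**2 = (-83/532 - 92)**2 = (-49027/532)**2 = 2403646729/283024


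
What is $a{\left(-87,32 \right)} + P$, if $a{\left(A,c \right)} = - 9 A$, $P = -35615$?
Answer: $-34832$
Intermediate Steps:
$a{\left(-87,32 \right)} + P = \left(-9\right) \left(-87\right) - 35615 = 783 - 35615 = -34832$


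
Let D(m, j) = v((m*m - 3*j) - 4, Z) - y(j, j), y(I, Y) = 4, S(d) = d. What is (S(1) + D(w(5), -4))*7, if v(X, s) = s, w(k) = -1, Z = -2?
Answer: -35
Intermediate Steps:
D(m, j) = -6 (D(m, j) = -2 - 1*4 = -2 - 4 = -6)
(S(1) + D(w(5), -4))*7 = (1 - 6)*7 = -5*7 = -35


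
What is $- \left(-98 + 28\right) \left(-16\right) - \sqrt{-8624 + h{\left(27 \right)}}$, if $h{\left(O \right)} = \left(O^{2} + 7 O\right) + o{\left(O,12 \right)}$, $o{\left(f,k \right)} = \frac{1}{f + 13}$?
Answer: $-1120 - \frac{i \sqrt{3082390}}{20} \approx -1120.0 - 87.784 i$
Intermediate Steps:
$o{\left(f,k \right)} = \frac{1}{13 + f}$
$h{\left(O \right)} = O^{2} + \frac{1}{13 + O} + 7 O$ ($h{\left(O \right)} = \left(O^{2} + 7 O\right) + \frac{1}{13 + O} = O^{2} + \frac{1}{13 + O} + 7 O$)
$- \left(-98 + 28\right) \left(-16\right) - \sqrt{-8624 + h{\left(27 \right)}} = - \left(-98 + 28\right) \left(-16\right) - \sqrt{-8624 + \frac{1 + 27 \left(7 + 27\right) \left(13 + 27\right)}{13 + 27}} = - \left(-70\right) \left(-16\right) - \sqrt{-8624 + \frac{1 + 27 \cdot 34 \cdot 40}{40}} = \left(-1\right) 1120 - \sqrt{-8624 + \frac{1 + 36720}{40}} = -1120 - \sqrt{-8624 + \frac{1}{40} \cdot 36721} = -1120 - \sqrt{-8624 + \frac{36721}{40}} = -1120 - \sqrt{- \frac{308239}{40}} = -1120 - \frac{i \sqrt{3082390}}{20}$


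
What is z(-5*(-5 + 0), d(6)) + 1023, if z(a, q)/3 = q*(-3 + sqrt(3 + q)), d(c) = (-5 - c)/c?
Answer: 2079/2 - 11*sqrt(42)/12 ≈ 1033.6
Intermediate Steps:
d(c) = (-5 - c)/c
z(a, q) = 3*q*(-3 + sqrt(3 + q)) (z(a, q) = 3*(q*(-3 + sqrt(3 + q))) = 3*q*(-3 + sqrt(3 + q)))
z(-5*(-5 + 0), d(6)) + 1023 = 3*((-5 - 1*6)/6)*(-3 + sqrt(3 + (-5 - 1*6)/6)) + 1023 = 3*((-5 - 6)/6)*(-3 + sqrt(3 + (-5 - 6)/6)) + 1023 = 3*((1/6)*(-11))*(-3 + sqrt(3 + (1/6)*(-11))) + 1023 = 3*(-11/6)*(-3 + sqrt(3 - 11/6)) + 1023 = 3*(-11/6)*(-3 + sqrt(7/6)) + 1023 = 3*(-11/6)*(-3 + sqrt(42)/6) + 1023 = (33/2 - 11*sqrt(42)/12) + 1023 = 2079/2 - 11*sqrt(42)/12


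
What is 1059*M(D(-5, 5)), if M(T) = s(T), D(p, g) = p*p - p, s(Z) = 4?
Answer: 4236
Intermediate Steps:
D(p, g) = p**2 - p
M(T) = 4
1059*M(D(-5, 5)) = 1059*4 = 4236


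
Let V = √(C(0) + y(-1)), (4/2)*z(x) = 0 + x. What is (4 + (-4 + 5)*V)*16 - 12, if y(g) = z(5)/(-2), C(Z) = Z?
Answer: 52 + 8*I*√5 ≈ 52.0 + 17.889*I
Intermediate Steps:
z(x) = x/2 (z(x) = (0 + x)/2 = x/2)
y(g) = -5/4 (y(g) = ((½)*5)/(-2) = (5/2)*(-½) = -5/4)
V = I*√5/2 (V = √(0 - 5/4) = √(-5/4) = I*√5/2 ≈ 1.118*I)
(4 + (-4 + 5)*V)*16 - 12 = (4 + (-4 + 5)*(I*√5/2))*16 - 12 = (4 + 1*(I*√5/2))*16 - 12 = (4 + I*√5/2)*16 - 12 = (64 + 8*I*√5) - 12 = 52 + 8*I*√5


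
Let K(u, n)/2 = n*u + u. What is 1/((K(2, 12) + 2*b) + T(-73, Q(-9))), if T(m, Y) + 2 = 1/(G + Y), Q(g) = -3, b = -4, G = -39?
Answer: 42/1763 ≈ 0.023823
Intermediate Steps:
K(u, n) = 2*u + 2*n*u (K(u, n) = 2*(n*u + u) = 2*(u + n*u) = 2*u + 2*n*u)
T(m, Y) = -2 + 1/(-39 + Y)
1/((K(2, 12) + 2*b) + T(-73, Q(-9))) = 1/((2*2*(1 + 12) + 2*(-4)) + (79 - 2*(-3))/(-39 - 3)) = 1/((2*2*13 - 8) + (79 + 6)/(-42)) = 1/((52 - 8) - 1/42*85) = 1/(44 - 85/42) = 1/(1763/42) = 42/1763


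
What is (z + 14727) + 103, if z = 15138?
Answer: 29968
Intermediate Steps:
(z + 14727) + 103 = (15138 + 14727) + 103 = 29865 + 103 = 29968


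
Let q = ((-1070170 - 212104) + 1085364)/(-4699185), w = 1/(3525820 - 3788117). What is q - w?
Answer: 10330720291/246516425589 ≈ 0.041907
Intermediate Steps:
w = -1/262297 (w = 1/(-262297) = -1/262297 ≈ -3.8125e-6)
q = 39382/939837 (q = (-1282274 + 1085364)*(-1/4699185) = -196910*(-1/4699185) = 39382/939837 ≈ 0.041903)
q - w = 39382/939837 - 1*(-1/262297) = 39382/939837 + 1/262297 = 10330720291/246516425589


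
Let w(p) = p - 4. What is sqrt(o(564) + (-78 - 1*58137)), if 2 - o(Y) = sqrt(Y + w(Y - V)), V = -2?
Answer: sqrt(-58213 - sqrt(1126)) ≈ 241.34*I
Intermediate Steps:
w(p) = -4 + p
o(Y) = 2 - sqrt(-2 + 2*Y) (o(Y) = 2 - sqrt(Y + (-4 + (Y - 1*(-2)))) = 2 - sqrt(Y + (-4 + (Y + 2))) = 2 - sqrt(Y + (-4 + (2 + Y))) = 2 - sqrt(Y + (-2 + Y)) = 2 - sqrt(-2 + 2*Y))
sqrt(o(564) + (-78 - 1*58137)) = sqrt((2 - sqrt(-2 + 2*564)) + (-78 - 1*58137)) = sqrt((2 - sqrt(-2 + 1128)) + (-78 - 58137)) = sqrt((2 - sqrt(1126)) - 58215) = sqrt(-58213 - sqrt(1126))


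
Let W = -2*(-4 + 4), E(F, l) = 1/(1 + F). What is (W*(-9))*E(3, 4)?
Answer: 0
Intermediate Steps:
W = 0 (W = -2*0 = 0)
(W*(-9))*E(3, 4) = (0*(-9))/(1 + 3) = 0/4 = 0*(¼) = 0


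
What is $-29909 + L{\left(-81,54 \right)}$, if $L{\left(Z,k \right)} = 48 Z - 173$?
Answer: $-33970$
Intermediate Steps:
$L{\left(Z,k \right)} = -173 + 48 Z$
$-29909 + L{\left(-81,54 \right)} = -29909 + \left(-173 + 48 \left(-81\right)\right) = -29909 - 4061 = -33970$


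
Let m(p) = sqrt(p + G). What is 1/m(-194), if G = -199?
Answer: -I*sqrt(393)/393 ≈ -0.050443*I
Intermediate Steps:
m(p) = sqrt(-199 + p) (m(p) = sqrt(p - 199) = sqrt(-199 + p))
1/m(-194) = 1/(sqrt(-199 - 194)) = 1/(sqrt(-393)) = 1/(I*sqrt(393)) = -I*sqrt(393)/393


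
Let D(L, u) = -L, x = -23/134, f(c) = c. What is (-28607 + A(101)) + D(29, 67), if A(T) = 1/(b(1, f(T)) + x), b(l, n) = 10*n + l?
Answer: -3878774702/135451 ≈ -28636.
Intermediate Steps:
b(l, n) = l + 10*n
x = -23/134 (x = -23*1/134 = -23/134 ≈ -0.17164)
A(T) = 1/(111/134 + 10*T) (A(T) = 1/((1 + 10*T) - 23/134) = 1/(111/134 + 10*T))
(-28607 + A(101)) + D(29, 67) = (-28607 + 134/(111 + 1340*101)) - 1*29 = (-28607 + 134/(111 + 135340)) - 29 = (-28607 + 134/135451) - 29 = -3874846623/135451 - 29 = -3878774702/135451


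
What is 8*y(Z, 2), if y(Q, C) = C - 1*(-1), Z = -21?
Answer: 24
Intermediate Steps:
y(Q, C) = 1 + C (y(Q, C) = C + 1 = 1 + C)
8*y(Z, 2) = 8*(1 + 2) = 8*3 = 24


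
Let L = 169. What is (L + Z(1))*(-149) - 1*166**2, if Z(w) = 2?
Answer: -53035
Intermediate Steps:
(L + Z(1))*(-149) - 1*166**2 = (169 + 2)*(-149) - 1*166**2 = 171*(-149) - 1*27556 = -25479 - 27556 = -53035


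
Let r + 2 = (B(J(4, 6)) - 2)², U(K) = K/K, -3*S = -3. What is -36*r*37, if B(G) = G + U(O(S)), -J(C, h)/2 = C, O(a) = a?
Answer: -105228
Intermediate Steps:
S = 1 (S = -⅓*(-3) = 1)
J(C, h) = -2*C
U(K) = 1
B(G) = 1 + G (B(G) = G + 1 = 1 + G)
r = 79 (r = -2 + ((1 - 2*4) - 2)² = -2 + ((1 - 8) - 2)² = -2 + (-7 - 2)² = -2 + (-9)² = -2 + 81 = 79)
-36*r*37 = -36*79*37 = -2844*37 = -105228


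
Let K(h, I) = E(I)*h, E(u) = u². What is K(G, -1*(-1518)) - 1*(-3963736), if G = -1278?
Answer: -2940962336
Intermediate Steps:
K(h, I) = h*I² (K(h, I) = I²*h = h*I²)
K(G, -1*(-1518)) - 1*(-3963736) = -1278*(-1*(-1518))² - 1*(-3963736) = -1278*1518² + 3963736 = -1278*2304324 + 3963736 = -2944926072 + 3963736 = -2940962336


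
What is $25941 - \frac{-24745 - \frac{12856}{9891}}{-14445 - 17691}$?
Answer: $\frac{634252941305}{24450552} \approx 25940.0$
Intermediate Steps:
$25941 - \frac{-24745 - \frac{12856}{9891}}{-14445 - 17691} = 25941 - \frac{-24745 - \frac{12856}{9891}}{-32136} = 25941 - \left(-24745 - \frac{12856}{9891}\right) \left(- \frac{1}{32136}\right) = 25941 - \left(- \frac{244765651}{9891}\right) \left(- \frac{1}{32136}\right) = 25941 - \frac{18828127}{24450552} = \frac{634252941305}{24450552}$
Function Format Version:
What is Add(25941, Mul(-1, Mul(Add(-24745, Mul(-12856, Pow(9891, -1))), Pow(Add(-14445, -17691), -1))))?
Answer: Rational(634252941305, 24450552) ≈ 25940.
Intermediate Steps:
Add(25941, Mul(-1, Mul(Add(-24745, Mul(-12856, Pow(9891, -1))), Pow(Add(-14445, -17691), -1)))) = Add(25941, Mul(-1, Mul(Add(-24745, Mul(-12856, Rational(1, 9891))), Pow(-32136, -1)))) = Add(25941, Mul(-1, Mul(Add(-24745, Rational(-12856, 9891)), Rational(-1, 32136)))) = Add(25941, Mul(-1, Mul(Rational(-244765651, 9891), Rational(-1, 32136)))) = Add(25941, Mul(-1, Rational(18828127, 24450552))) = Add(25941, Rational(-18828127, 24450552)) = Rational(634252941305, 24450552)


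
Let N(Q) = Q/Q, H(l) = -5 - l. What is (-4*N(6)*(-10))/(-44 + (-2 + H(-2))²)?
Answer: -40/19 ≈ -2.1053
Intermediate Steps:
N(Q) = 1
(-4*N(6)*(-10))/(-44 + (-2 + H(-2))²) = (-4*1*(-10))/(-44 + (-2 + (-5 - 1*(-2)))²) = (-4*(-10))/(-44 + (-2 + (-5 + 2))²) = 40/(-44 + (-2 - 3)²) = 40/(-44 + (-5)²) = 40/(-44 + 25) = 40/(-19) = 40*(-1/19) = -40/19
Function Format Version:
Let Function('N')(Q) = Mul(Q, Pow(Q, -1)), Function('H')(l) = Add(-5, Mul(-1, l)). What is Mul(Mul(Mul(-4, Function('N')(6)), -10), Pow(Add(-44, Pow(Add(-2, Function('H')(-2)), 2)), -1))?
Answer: Rational(-40, 19) ≈ -2.1053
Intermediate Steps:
Function('N')(Q) = 1
Mul(Mul(Mul(-4, Function('N')(6)), -10), Pow(Add(-44, Pow(Add(-2, Function('H')(-2)), 2)), -1)) = Mul(Mul(Mul(-4, 1), -10), Pow(Add(-44, Pow(Add(-2, Add(-5, Mul(-1, -2))), 2)), -1)) = Mul(Mul(-4, -10), Pow(Add(-44, Pow(Add(-2, Add(-5, 2)), 2)), -1)) = Mul(40, Pow(Add(-44, Pow(Add(-2, -3), 2)), -1)) = Mul(40, Pow(Add(-44, Pow(-5, 2)), -1)) = Mul(40, Pow(Add(-44, 25), -1)) = Mul(40, Pow(-19, -1)) = Mul(40, Rational(-1, 19)) = Rational(-40, 19)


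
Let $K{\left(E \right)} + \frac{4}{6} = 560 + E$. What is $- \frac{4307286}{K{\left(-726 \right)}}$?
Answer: $\frac{6460929}{250} \approx 25844.0$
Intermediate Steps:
$K{\left(E \right)} = \frac{1678}{3} + E$ ($K{\left(E \right)} = - \frac{2}{3} + \left(560 + E\right) = \frac{1678}{3} + E$)
$- \frac{4307286}{K{\left(-726 \right)}} = - \frac{4307286}{\frac{1678}{3} - 726} = - \frac{4307286}{- \frac{500}{3}} = \left(-4307286\right) \left(- \frac{3}{500}\right) = \frac{6460929}{250}$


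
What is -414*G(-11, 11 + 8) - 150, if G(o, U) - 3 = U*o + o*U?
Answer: 171660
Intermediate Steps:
G(o, U) = 3 + 2*U*o (G(o, U) = 3 + (U*o + o*U) = 3 + (U*o + U*o) = 3 + 2*U*o)
-414*G(-11, 11 + 8) - 150 = -414*(3 + 2*(11 + 8)*(-11)) - 150 = -414*(3 + 2*19*(-11)) - 150 = -414*(3 - 418) - 150 = -414*(-415) - 150 = 171810 - 150 = 171660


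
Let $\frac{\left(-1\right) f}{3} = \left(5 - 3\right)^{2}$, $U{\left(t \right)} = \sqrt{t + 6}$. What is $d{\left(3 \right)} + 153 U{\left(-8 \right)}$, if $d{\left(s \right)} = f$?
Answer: $-12 + 153 i \sqrt{2} \approx -12.0 + 216.37 i$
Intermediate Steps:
$U{\left(t \right)} = \sqrt{6 + t}$
$f = -12$ ($f = - 3 \left(5 - 3\right)^{2} = - 3 \cdot 2^{2} = \left(-3\right) 4 = -12$)
$d{\left(s \right)} = -12$
$d{\left(3 \right)} + 153 U{\left(-8 \right)} = -12 + 153 \sqrt{6 - 8} = -12 + 153 \sqrt{-2} = -12 + 153 i \sqrt{2}$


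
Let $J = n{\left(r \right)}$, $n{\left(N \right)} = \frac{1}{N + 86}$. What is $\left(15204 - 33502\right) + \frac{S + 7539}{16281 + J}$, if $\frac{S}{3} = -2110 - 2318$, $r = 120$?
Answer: $- \frac{61370607796}{3353887} \approx -18298.0$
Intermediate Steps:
$n{\left(N \right)} = \frac{1}{86 + N}$
$J = \frac{1}{206}$ ($J = \frac{1}{86 + 120} = \frac{1}{206} \approx 0.0048544$)
$S = -13284$ ($S = 3 \left(-2110 - 2318\right) = 3 \left(-4428\right) = -13284$)
$\left(15204 - 33502\right) + \frac{S + 7539}{16281 + J} = \left(15204 - 33502\right) + \frac{-13284 + 7539}{16281 + \frac{1}{206}} = -18298 - \frac{5745}{\frac{3353887}{206}} = -18298 - \frac{1183470}{3353887} = - \frac{61370607796}{3353887}$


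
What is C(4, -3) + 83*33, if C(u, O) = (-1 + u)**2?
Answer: 2748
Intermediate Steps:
C(4, -3) + 83*33 = (-1 + 4)**2 + 83*33 = 3**2 + 2739 = 9 + 2739 = 2748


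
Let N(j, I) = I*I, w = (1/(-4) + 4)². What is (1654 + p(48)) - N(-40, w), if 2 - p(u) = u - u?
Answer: 373311/256 ≈ 1458.2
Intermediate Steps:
w = 225/16 (w = (-¼ + 4)² = (15/4)² = 225/16 ≈ 14.063)
p(u) = 2 (p(u) = 2 - (u - u) = 2 - 1*0 = 2 + 0 = 2)
N(j, I) = I²
(1654 + p(48)) - N(-40, w) = (1654 + 2) - (225/16)² = 1656 - 1*50625/256 = 1656 - 50625/256 = 373311/256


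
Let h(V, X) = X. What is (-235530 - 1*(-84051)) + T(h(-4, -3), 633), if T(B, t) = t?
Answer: -150846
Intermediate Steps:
(-235530 - 1*(-84051)) + T(h(-4, -3), 633) = (-235530 - 1*(-84051)) + 633 = (-235530 + 84051) + 633 = -151479 + 633 = -150846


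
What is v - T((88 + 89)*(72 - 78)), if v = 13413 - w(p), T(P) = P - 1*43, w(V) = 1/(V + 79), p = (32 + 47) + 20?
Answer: 2584203/178 ≈ 14518.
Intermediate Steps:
p = 99 (p = 79 + 20 = 99)
w(V) = 1/(79 + V)
T(P) = -43 + P (T(P) = P - 43 = -43 + P)
v = 2387513/178 (v = 13413 - 1/(79 + 99) = 13413 - 1/178 = 2387513/178 ≈ 13413.)
v - T((88 + 89)*(72 - 78)) = 2387513/178 - (-43 + (88 + 89)*(72 - 78)) = 2387513/178 - (-43 + 177*(-6)) = 2387513/178 - (-43 - 1062) = 2387513/178 - 1*(-1105) = 2387513/178 + 1105 = 2584203/178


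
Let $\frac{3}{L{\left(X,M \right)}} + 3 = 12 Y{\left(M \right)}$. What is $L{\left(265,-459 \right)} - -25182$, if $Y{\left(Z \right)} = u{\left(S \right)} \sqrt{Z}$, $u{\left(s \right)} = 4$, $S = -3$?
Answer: $\frac{25181 i + 1208736 \sqrt{51}}{i + 48 \sqrt{51}} \approx 25182.0 - 0.0029172 i$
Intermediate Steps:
$Y{\left(Z \right)} = 4 \sqrt{Z}$
$L{\left(X,M \right)} = \frac{3}{-3 + 48 \sqrt{M}}$ ($L{\left(X,M \right)} = \frac{3}{-3 + 12 \cdot 4 \sqrt{M}} = \frac{3}{-3 + 48 \sqrt{M}}$)
$L{\left(265,-459 \right)} - -25182 = \frac{1}{-1 + 16 \sqrt{-459}} - -25182 = \frac{1}{-1 + 16 \cdot 3 i \sqrt{51}} + \left(-299 + 25481\right) = \frac{1}{-1 + 48 i \sqrt{51}} + 25182 = 25182 + \frac{1}{-1 + 48 i \sqrt{51}}$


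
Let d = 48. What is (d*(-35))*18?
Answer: -30240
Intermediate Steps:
(d*(-35))*18 = (48*(-35))*18 = -1680*18 = -30240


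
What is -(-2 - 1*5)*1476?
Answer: 10332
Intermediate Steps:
-(-2 - 1*5)*1476 = -(-2 - 5)*1476 = -(-7)*1476 = -1*(-10332) = 10332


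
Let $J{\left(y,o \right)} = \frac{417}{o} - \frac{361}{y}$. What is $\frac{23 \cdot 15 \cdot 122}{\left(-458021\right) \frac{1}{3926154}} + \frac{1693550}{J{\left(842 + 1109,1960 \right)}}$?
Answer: $\frac{2948657043300704980}{48553432147} \approx 6.073 \cdot 10^{7}$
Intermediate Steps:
$J{\left(y,o \right)} = - \frac{361}{y} + \frac{417}{o}$
$\frac{23 \cdot 15 \cdot 122}{\left(-458021\right) \frac{1}{3926154}} + \frac{1693550}{J{\left(842 + 1109,1960 \right)}} = \frac{23 \cdot 15 \cdot 122}{\left(-458021\right) \frac{1}{3926154}} + \frac{1693550}{- \frac{361}{842 + 1109} + \frac{417}{1960}} = \frac{345 \cdot 122}{\left(-458021\right) \frac{1}{3926154}} + \frac{1693550}{- \frac{361}{1951} + 417 \cdot \frac{1}{1960}} = \frac{42090}{- \frac{458021}{3926154}} + \frac{1693550}{\left(-361\right) \frac{1}{1951} + \frac{417}{1960}} = 42090 \left(- \frac{3926154}{458021}\right) + \frac{1693550}{- \frac{361}{1951} + \frac{417}{1960}} = - \frac{165251821860}{458021} + \frac{1693550}{\frac{106007}{3823960}} = - \frac{165251821860}{458021} + 1693550 \cdot \frac{3823960}{106007} = - \frac{165251821860}{458021} + \frac{6476067458000}{106007} = \frac{2948657043300704980}{48553432147}$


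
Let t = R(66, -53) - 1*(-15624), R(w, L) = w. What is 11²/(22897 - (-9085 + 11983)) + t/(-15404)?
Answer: -155960213/154032298 ≈ -1.0125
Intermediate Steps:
t = 15690 (t = 66 - 1*(-15624) = 66 + 15624 = 15690)
11²/(22897 - (-9085 + 11983)) + t/(-15404) = 11²/(22897 - (-9085 + 11983)) + 15690/(-15404) = 121/(22897 - 1*2898) + 15690*(-1/15404) = 121/(22897 - 2898) - 7845/7702 = 121/19999 - 7845/7702 = -155960213/154032298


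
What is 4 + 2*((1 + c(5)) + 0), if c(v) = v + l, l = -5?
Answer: 6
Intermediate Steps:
c(v) = -5 + v (c(v) = v - 5 = -5 + v)
4 + 2*((1 + c(5)) + 0) = 4 + 2*((1 + (-5 + 5)) + 0) = 4 + 2*((1 + 0) + 0) = 4 + 2*(1 + 0) = 4 + 2*1 = 4 + 2 = 6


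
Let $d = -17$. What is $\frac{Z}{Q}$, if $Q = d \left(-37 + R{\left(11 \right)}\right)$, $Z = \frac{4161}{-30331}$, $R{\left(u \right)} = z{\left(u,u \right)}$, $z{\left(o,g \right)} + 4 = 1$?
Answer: $- \frac{4161}{20625080} \approx -0.00020174$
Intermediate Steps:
$z{\left(o,g \right)} = -3$ ($z{\left(o,g \right)} = -4 + 1 = -3$)
$R{\left(u \right)} = -3$
$Z = - \frac{4161}{30331}$ ($Z = 4161 \left(- \frac{1}{30331}\right) = - \frac{4161}{30331} \approx -0.13719$)
$Q = 680$ ($Q = - 17 \left(-37 - 3\right) = \left(-17\right) \left(-40\right) = 680$)
$\frac{Z}{Q} = - \frac{4161}{30331 \cdot 680} = \left(- \frac{4161}{30331}\right) \frac{1}{680} = - \frac{4161}{20625080}$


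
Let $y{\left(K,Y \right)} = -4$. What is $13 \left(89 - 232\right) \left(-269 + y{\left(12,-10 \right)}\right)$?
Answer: $507507$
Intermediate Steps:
$13 \left(89 - 232\right) \left(-269 + y{\left(12,-10 \right)}\right) = 13 \left(89 - 232\right) \left(-269 - 4\right) = 13 \left(\left(-143\right) \left(-273\right)\right) = 13 \cdot 39039 = 507507$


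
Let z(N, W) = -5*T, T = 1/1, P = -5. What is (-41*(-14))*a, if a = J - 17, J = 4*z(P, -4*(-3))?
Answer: -21238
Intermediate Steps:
T = 1
z(N, W) = -5 (z(N, W) = -5*1 = -5)
J = -20 (J = 4*(-5) = -20)
a = -37 (a = -20 - 17 = -37)
(-41*(-14))*a = -41*(-14)*(-37) = 574*(-37) = -21238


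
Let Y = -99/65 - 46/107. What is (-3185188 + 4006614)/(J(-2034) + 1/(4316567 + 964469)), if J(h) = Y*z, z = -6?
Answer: 30170652828871880/430393878883 ≈ 70100.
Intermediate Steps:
Y = -13583/6955 (Y = -99*1/65 - 46*1/107 = -99/65 - 46/107 = -13583/6955 ≈ -1.9530)
J(h) = 81498/6955 (J(h) = -13583/6955*(-6) = 81498/6955)
(-3185188 + 4006614)/(J(-2034) + 1/(4316567 + 964469)) = (-3185188 + 4006614)/(81498/6955 + 1/(4316567 + 964469)) = 821426/(81498/6955 + 1/5281036) = 821426/(430393878883/36729605380) = 821426*(36729605380/430393878883) = 30170652828871880/430393878883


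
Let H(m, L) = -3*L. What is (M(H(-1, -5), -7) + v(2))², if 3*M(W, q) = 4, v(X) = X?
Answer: 100/9 ≈ 11.111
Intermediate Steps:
M(W, q) = 4/3 (M(W, q) = (⅓)*4 = 4/3)
(M(H(-1, -5), -7) + v(2))² = (4/3 + 2)² = (10/3)² = 100/9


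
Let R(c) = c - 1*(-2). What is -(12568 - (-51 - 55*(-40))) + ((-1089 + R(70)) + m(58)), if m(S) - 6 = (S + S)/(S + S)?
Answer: -11429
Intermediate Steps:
R(c) = 2 + c (R(c) = c + 2 = 2 + c)
m(S) = 7 (m(S) = 6 + (S + S)/(S + S) = 6 + (2*S)/((2*S)) = 6 + (2*S)*(1/(2*S)) = 6 + 1 = 7)
-(12568 - (-51 - 55*(-40))) + ((-1089 + R(70)) + m(58)) = -(12568 - (-51 - 55*(-40))) + ((-1089 + (2 + 70)) + 7) = -(12568 - (-51 + 2200)) + ((-1089 + 72) + 7) = -(12568 - 1*2149) + (-1017 + 7) = -(12568 - 2149) - 1010 = -1*10419 - 1010 = -10419 - 1010 = -11429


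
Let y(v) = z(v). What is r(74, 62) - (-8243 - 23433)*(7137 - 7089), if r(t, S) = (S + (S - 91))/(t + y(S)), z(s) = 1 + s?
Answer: 208301409/137 ≈ 1.5204e+6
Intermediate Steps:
y(v) = 1 + v
r(t, S) = (-91 + 2*S)/(1 + S + t) (r(t, S) = (S + (S - 91))/(t + (1 + S)) = (S + (-91 + S))/(1 + S + t) = (-91 + 2*S)/(1 + S + t))
r(74, 62) - (-8243 - 23433)*(7137 - 7089) = (-91 + 2*62)/(1 + 62 + 74) - (-8243 - 23433)*(7137 - 7089) = (-91 + 124)/137 - (-31676)*48 = (1/137)*33 - 1*(-1520448) = 33/137 + 1520448 = 208301409/137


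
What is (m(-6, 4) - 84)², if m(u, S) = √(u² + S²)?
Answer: 7108 - 336*√13 ≈ 5896.5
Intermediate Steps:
m(u, S) = √(S² + u²)
(m(-6, 4) - 84)² = (√(4² + (-6)²) - 84)² = (√(16 + 36) - 84)² = (√52 - 84)² = (2*√13 - 84)² = (-84 + 2*√13)²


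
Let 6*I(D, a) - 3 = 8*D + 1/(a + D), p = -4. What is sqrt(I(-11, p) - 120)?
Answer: I*sqrt(30190)/15 ≈ 11.584*I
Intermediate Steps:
I(D, a) = 1/2 + 1/(6*(D + a)) + 4*D/3 (I(D, a) = 1/2 + (8*D + 1/(a + D))/6 = 1/2 + (8*D + 1/(D + a))/6 = 1/2 + (1/(D + a) + 8*D)/6 = 1/2 + (1/(6*(D + a)) + 4*D/3) = 1/2 + 1/(6*(D + a)) + 4*D/3)
sqrt(I(-11, p) - 120) = sqrt((1 + 3*(-11) + 3*(-4) + 8*(-11)**2 + 8*(-11)*(-4))/(6*(-11 - 4)) - 120) = sqrt((1/6)*(1 - 33 - 12 + 8*121 + 352)/(-15) - 120) = sqrt((1/6)*(-1/15)*(1 - 33 - 12 + 968 + 352) - 120) = sqrt((1/6)*(-1/15)*1276 - 120) = sqrt(-638/45 - 120) = sqrt(-6038/45) = I*sqrt(30190)/15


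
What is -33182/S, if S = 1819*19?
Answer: -33182/34561 ≈ -0.96010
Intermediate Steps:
S = 34561
-33182/S = -33182/34561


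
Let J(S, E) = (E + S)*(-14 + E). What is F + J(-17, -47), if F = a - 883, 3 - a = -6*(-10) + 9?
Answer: 2955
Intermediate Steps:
a = -66 (a = 3 - (-6*(-10) + 9) = 3 - (60 + 9) = 3 - 1*69 = 3 - 69 = -66)
F = -949 (F = -66 - 883 = -949)
J(S, E) = (-14 + E)*(E + S)
F + J(-17, -47) = -949 + ((-47)**2 - 14*(-47) - 14*(-17) - 47*(-17)) = -949 + (2209 + 658 + 238 + 799) = -949 + 3904 = 2955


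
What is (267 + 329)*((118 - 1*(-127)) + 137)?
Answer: 227672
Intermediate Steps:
(267 + 329)*((118 - 1*(-127)) + 137) = 596*((118 + 127) + 137) = 596*(245 + 137) = 596*382 = 227672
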